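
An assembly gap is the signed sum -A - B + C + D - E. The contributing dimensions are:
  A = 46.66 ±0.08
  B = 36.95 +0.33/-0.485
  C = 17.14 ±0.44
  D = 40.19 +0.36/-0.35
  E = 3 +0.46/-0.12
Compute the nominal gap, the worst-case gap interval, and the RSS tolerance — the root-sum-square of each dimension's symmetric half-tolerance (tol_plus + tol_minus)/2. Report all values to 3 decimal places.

nominal=-29.280 wc=[-30.940,-27.795] rss=0.759

Stack each dimension's contribution:
  -A: nom -46.660 → Σnom=-46.660; wc +0.080/-0.080 → slack +0.080/-0.080; half-tol=0.080, Σhalf²=0.006400
  -B: nom -36.950 → Σnom=-83.610; wc +0.485/-0.330 → slack +0.565/-0.410; half-tol=0.407, Σhalf²=0.172456
  +C: nom +17.140 → Σnom=-66.470; wc +0.440/-0.440 → slack +1.005/-0.850; half-tol=0.440, Σhalf²=0.366056
  +D: nom +40.190 → Σnom=-26.280; wc +0.360/-0.350 → slack +1.365/-1.200; half-tol=0.355, Σhalf²=0.492081
  -E: nom -3.000 → Σnom=-29.280; wc +0.120/-0.460 → slack +1.485/-1.660; half-tol=0.290, Σhalf²=0.576181
Nominal = -29.280. Worst-case = [-29.280 - 1.660, -29.280 + 1.485] = [-30.940, -27.795]. RSS = √0.576181 = 0.759.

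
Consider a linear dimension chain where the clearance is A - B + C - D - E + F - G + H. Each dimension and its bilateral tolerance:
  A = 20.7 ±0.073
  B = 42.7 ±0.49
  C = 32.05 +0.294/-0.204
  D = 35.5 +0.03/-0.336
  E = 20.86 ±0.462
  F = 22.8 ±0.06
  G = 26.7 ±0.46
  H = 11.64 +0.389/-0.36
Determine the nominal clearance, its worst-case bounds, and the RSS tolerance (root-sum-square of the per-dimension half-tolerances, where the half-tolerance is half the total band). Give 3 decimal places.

Stack each dimension's contribution:
  +A: nom +20.700 → Σnom=20.700; wc +0.073/-0.073 → slack +0.073/-0.073; half-tol=0.073, Σhalf²=0.005329
  -B: nom -42.700 → Σnom=-22.000; wc +0.490/-0.490 → slack +0.563/-0.563; half-tol=0.490, Σhalf²=0.245429
  +C: nom +32.050 → Σnom=10.050; wc +0.294/-0.204 → slack +0.857/-0.767; half-tol=0.249, Σhalf²=0.307430
  -D: nom -35.500 → Σnom=-25.450; wc +0.336/-0.030 → slack +1.193/-0.797; half-tol=0.183, Σhalf²=0.340919
  -E: nom -20.860 → Σnom=-46.310; wc +0.462/-0.462 → slack +1.655/-1.259; half-tol=0.462, Σhalf²=0.554363
  +F: nom +22.800 → Σnom=-23.510; wc +0.060/-0.060 → slack +1.715/-1.319; half-tol=0.060, Σhalf²=0.557963
  -G: nom -26.700 → Σnom=-50.210; wc +0.460/-0.460 → slack +2.175/-1.779; half-tol=0.460, Σhalf²=0.769563
  +H: nom +11.640 → Σnom=-38.570; wc +0.389/-0.360 → slack +2.564/-2.139; half-tol=0.374, Σhalf²=0.909813
Nominal = -38.570. Worst-case = [-38.570 - 2.139, -38.570 + 2.564] = [-40.709, -36.006]. RSS = √0.909813 = 0.954.

nominal=-38.570 wc=[-40.709,-36.006] rss=0.954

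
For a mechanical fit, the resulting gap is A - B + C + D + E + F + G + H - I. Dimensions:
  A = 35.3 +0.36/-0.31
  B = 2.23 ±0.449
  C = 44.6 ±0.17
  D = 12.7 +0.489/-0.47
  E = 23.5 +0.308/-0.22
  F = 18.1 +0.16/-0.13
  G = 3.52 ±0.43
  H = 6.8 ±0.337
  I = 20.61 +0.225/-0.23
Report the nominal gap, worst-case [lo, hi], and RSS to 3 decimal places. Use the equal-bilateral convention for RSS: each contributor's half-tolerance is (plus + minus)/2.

nominal=121.680 wc=[118.939,124.613] rss=1.007

Stack each dimension's contribution:
  +A: nom +35.300 → Σnom=35.300; wc +0.360/-0.310 → slack +0.360/-0.310; half-tol=0.335, Σhalf²=0.112225
  -B: nom -2.230 → Σnom=33.070; wc +0.449/-0.449 → slack +0.809/-0.759; half-tol=0.449, Σhalf²=0.313826
  +C: nom +44.600 → Σnom=77.670; wc +0.170/-0.170 → slack +0.979/-0.929; half-tol=0.170, Σhalf²=0.342726
  +D: nom +12.700 → Σnom=90.370; wc +0.489/-0.470 → slack +1.468/-1.399; half-tol=0.479, Σhalf²=0.572646
  +E: nom +23.500 → Σnom=113.870; wc +0.308/-0.220 → slack +1.776/-1.619; half-tol=0.264, Σhalf²=0.642342
  +F: nom +18.100 → Σnom=131.970; wc +0.160/-0.130 → slack +1.936/-1.749; half-tol=0.145, Σhalf²=0.663367
  +G: nom +3.520 → Σnom=135.490; wc +0.430/-0.430 → slack +2.366/-2.179; half-tol=0.430, Σhalf²=0.848267
  +H: nom +6.800 → Σnom=142.290; wc +0.337/-0.337 → slack +2.703/-2.516; half-tol=0.337, Σhalf²=0.961836
  -I: nom -20.610 → Σnom=121.680; wc +0.230/-0.225 → slack +2.933/-2.741; half-tol=0.228, Σhalf²=1.013592
Nominal = 121.680. Worst-case = [121.680 - 2.741, 121.680 + 2.933] = [118.939, 124.613]. RSS = √1.013592 = 1.007.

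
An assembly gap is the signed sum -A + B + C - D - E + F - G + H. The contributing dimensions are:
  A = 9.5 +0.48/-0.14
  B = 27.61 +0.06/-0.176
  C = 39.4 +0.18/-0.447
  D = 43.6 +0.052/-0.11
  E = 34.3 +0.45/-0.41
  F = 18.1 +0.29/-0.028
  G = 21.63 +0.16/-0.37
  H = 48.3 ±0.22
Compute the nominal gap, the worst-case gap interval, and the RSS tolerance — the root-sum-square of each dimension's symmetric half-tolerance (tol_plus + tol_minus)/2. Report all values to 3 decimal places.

nominal=24.380 wc=[22.367,26.160] rss=0.737

Stack each dimension's contribution:
  -A: nom -9.500 → Σnom=-9.500; wc +0.140/-0.480 → slack +0.140/-0.480; half-tol=0.310, Σhalf²=0.096100
  +B: nom +27.610 → Σnom=18.110; wc +0.060/-0.176 → slack +0.200/-0.656; half-tol=0.118, Σhalf²=0.110024
  +C: nom +39.400 → Σnom=57.510; wc +0.180/-0.447 → slack +0.380/-1.103; half-tol=0.314, Σhalf²=0.208306
  -D: nom -43.600 → Σnom=13.910; wc +0.110/-0.052 → slack +0.490/-1.155; half-tol=0.081, Σhalf²=0.214867
  -E: nom -34.300 → Σnom=-20.390; wc +0.410/-0.450 → slack +0.900/-1.605; half-tol=0.430, Σhalf²=0.399767
  +F: nom +18.100 → Σnom=-2.290; wc +0.290/-0.028 → slack +1.190/-1.633; half-tol=0.159, Σhalf²=0.425048
  -G: nom -21.630 → Σnom=-23.920; wc +0.370/-0.160 → slack +1.560/-1.793; half-tol=0.265, Σhalf²=0.495273
  +H: nom +48.300 → Σnom=24.380; wc +0.220/-0.220 → slack +1.780/-2.013; half-tol=0.220, Σhalf²=0.543673
Nominal = 24.380. Worst-case = [24.380 - 2.013, 24.380 + 1.780] = [22.367, 26.160]. RSS = √0.543673 = 0.737.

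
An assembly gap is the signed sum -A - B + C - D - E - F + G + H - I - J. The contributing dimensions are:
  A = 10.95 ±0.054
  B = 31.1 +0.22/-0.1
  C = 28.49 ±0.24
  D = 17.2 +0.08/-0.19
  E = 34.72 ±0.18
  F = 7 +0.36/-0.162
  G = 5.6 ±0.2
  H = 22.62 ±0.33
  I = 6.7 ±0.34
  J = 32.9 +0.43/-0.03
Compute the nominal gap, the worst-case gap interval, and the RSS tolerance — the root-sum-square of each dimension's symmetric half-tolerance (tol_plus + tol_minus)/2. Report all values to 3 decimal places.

nominal=-83.860 wc=[-86.294,-82.034] rss=0.723

Stack each dimension's contribution:
  -A: nom -10.950 → Σnom=-10.950; wc +0.054/-0.054 → slack +0.054/-0.054; half-tol=0.054, Σhalf²=0.002916
  -B: nom -31.100 → Σnom=-42.050; wc +0.100/-0.220 → slack +0.154/-0.274; half-tol=0.160, Σhalf²=0.028516
  +C: nom +28.490 → Σnom=-13.560; wc +0.240/-0.240 → slack +0.394/-0.514; half-tol=0.240, Σhalf²=0.086116
  -D: nom -17.200 → Σnom=-30.760; wc +0.190/-0.080 → slack +0.584/-0.594; half-tol=0.135, Σhalf²=0.104341
  -E: nom -34.720 → Σnom=-65.480; wc +0.180/-0.180 → slack +0.764/-0.774; half-tol=0.180, Σhalf²=0.136741
  -F: nom -7.000 → Σnom=-72.480; wc +0.162/-0.360 → slack +0.926/-1.134; half-tol=0.261, Σhalf²=0.204862
  +G: nom +5.600 → Σnom=-66.880; wc +0.200/-0.200 → slack +1.126/-1.334; half-tol=0.200, Σhalf²=0.244862
  +H: nom +22.620 → Σnom=-44.260; wc +0.330/-0.330 → slack +1.456/-1.664; half-tol=0.330, Σhalf²=0.353762
  -I: nom -6.700 → Σnom=-50.960; wc +0.340/-0.340 → slack +1.796/-2.004; half-tol=0.340, Σhalf²=0.469362
  -J: nom -32.900 → Σnom=-83.860; wc +0.030/-0.430 → slack +1.826/-2.434; half-tol=0.230, Σhalf²=0.522262
Nominal = -83.860. Worst-case = [-83.860 - 2.434, -83.860 + 1.826] = [-86.294, -82.034]. RSS = √0.522262 = 0.723.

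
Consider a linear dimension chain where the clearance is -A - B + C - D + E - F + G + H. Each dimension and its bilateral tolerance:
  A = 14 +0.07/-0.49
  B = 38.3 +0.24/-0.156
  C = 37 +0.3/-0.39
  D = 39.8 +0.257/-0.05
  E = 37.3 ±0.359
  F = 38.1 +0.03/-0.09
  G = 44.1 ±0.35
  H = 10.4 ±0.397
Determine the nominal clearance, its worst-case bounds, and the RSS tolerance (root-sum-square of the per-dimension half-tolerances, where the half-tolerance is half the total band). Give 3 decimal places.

nominal=-1.400 wc=[-3.493,0.792] rss=0.820

Stack each dimension's contribution:
  -A: nom -14.000 → Σnom=-14.000; wc +0.490/-0.070 → slack +0.490/-0.070; half-tol=0.280, Σhalf²=0.078400
  -B: nom -38.300 → Σnom=-52.300; wc +0.156/-0.240 → slack +0.646/-0.310; half-tol=0.198, Σhalf²=0.117604
  +C: nom +37.000 → Σnom=-15.300; wc +0.300/-0.390 → slack +0.946/-0.700; half-tol=0.345, Σhalf²=0.236629
  -D: nom -39.800 → Σnom=-55.100; wc +0.050/-0.257 → slack +0.996/-0.957; half-tol=0.153, Σhalf²=0.260191
  +E: nom +37.300 → Σnom=-17.800; wc +0.359/-0.359 → slack +1.355/-1.316; half-tol=0.359, Σhalf²=0.389072
  -F: nom -38.100 → Σnom=-55.900; wc +0.090/-0.030 → slack +1.445/-1.346; half-tol=0.060, Σhalf²=0.392672
  +G: nom +44.100 → Σnom=-11.800; wc +0.350/-0.350 → slack +1.795/-1.696; half-tol=0.350, Σhalf²=0.515172
  +H: nom +10.400 → Σnom=-1.400; wc +0.397/-0.397 → slack +2.192/-2.093; half-tol=0.397, Σhalf²=0.672781
Nominal = -1.400. Worst-case = [-1.400 - 2.093, -1.400 + 2.192] = [-3.493, 0.792]. RSS = √0.672781 = 0.820.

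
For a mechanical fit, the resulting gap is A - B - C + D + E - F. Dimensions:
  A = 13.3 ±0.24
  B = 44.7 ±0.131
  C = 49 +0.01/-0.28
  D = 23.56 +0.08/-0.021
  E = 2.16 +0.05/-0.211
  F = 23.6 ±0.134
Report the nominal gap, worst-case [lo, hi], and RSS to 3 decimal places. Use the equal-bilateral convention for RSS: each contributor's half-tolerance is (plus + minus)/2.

nominal=-78.280 wc=[-79.027,-77.365] rss=0.365

Stack each dimension's contribution:
  +A: nom +13.300 → Σnom=13.300; wc +0.240/-0.240 → slack +0.240/-0.240; half-tol=0.240, Σhalf²=0.057600
  -B: nom -44.700 → Σnom=-31.400; wc +0.131/-0.131 → slack +0.371/-0.371; half-tol=0.131, Σhalf²=0.074761
  -C: nom -49.000 → Σnom=-80.400; wc +0.280/-0.010 → slack +0.651/-0.381; half-tol=0.145, Σhalf²=0.095786
  +D: nom +23.560 → Σnom=-56.840; wc +0.080/-0.021 → slack +0.731/-0.402; half-tol=0.051, Σhalf²=0.098336
  +E: nom +2.160 → Σnom=-54.680; wc +0.050/-0.211 → slack +0.781/-0.613; half-tol=0.131, Σhalf²=0.115366
  -F: nom -23.600 → Σnom=-78.280; wc +0.134/-0.134 → slack +0.915/-0.747; half-tol=0.134, Σhalf²=0.133323
Nominal = -78.280. Worst-case = [-78.280 - 0.747, -78.280 + 0.915] = [-79.027, -77.365]. RSS = √0.133323 = 0.365.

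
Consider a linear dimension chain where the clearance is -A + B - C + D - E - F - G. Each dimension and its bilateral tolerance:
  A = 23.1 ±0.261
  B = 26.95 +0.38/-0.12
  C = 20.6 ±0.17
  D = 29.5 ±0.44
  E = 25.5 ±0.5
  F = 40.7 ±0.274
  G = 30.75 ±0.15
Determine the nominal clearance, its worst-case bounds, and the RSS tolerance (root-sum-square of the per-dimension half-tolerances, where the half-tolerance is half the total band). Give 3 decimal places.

nominal=-84.200 wc=[-86.115,-82.025] rss=0.837

Stack each dimension's contribution:
  -A: nom -23.100 → Σnom=-23.100; wc +0.261/-0.261 → slack +0.261/-0.261; half-tol=0.261, Σhalf²=0.068121
  +B: nom +26.950 → Σnom=3.850; wc +0.380/-0.120 → slack +0.641/-0.381; half-tol=0.250, Σhalf²=0.130621
  -C: nom -20.600 → Σnom=-16.750; wc +0.170/-0.170 → slack +0.811/-0.551; half-tol=0.170, Σhalf²=0.159521
  +D: nom +29.500 → Σnom=12.750; wc +0.440/-0.440 → slack +1.251/-0.991; half-tol=0.440, Σhalf²=0.353121
  -E: nom -25.500 → Σnom=-12.750; wc +0.500/-0.500 → slack +1.751/-1.491; half-tol=0.500, Σhalf²=0.603121
  -F: nom -40.700 → Σnom=-53.450; wc +0.274/-0.274 → slack +2.025/-1.765; half-tol=0.274, Σhalf²=0.678197
  -G: nom -30.750 → Σnom=-84.200; wc +0.150/-0.150 → slack +2.175/-1.915; half-tol=0.150, Σhalf²=0.700697
Nominal = -84.200. Worst-case = [-84.200 - 1.915, -84.200 + 2.175] = [-86.115, -82.025]. RSS = √0.700697 = 0.837.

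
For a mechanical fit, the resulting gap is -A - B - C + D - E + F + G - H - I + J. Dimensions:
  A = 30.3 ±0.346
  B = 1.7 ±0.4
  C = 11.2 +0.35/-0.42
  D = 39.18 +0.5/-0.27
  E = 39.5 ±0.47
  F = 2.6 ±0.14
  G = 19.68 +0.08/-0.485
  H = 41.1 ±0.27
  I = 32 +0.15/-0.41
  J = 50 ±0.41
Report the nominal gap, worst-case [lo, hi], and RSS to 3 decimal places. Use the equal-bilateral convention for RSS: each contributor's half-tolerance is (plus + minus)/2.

nominal=-44.340 wc=[-47.631,-40.894] rss=1.103

Stack each dimension's contribution:
  -A: nom -30.300 → Σnom=-30.300; wc +0.346/-0.346 → slack +0.346/-0.346; half-tol=0.346, Σhalf²=0.119716
  -B: nom -1.700 → Σnom=-32.000; wc +0.400/-0.400 → slack +0.746/-0.746; half-tol=0.400, Σhalf²=0.279716
  -C: nom -11.200 → Σnom=-43.200; wc +0.420/-0.350 → slack +1.166/-1.096; half-tol=0.385, Σhalf²=0.427941
  +D: nom +39.180 → Σnom=-4.020; wc +0.500/-0.270 → slack +1.666/-1.366; half-tol=0.385, Σhalf²=0.576166
  -E: nom -39.500 → Σnom=-43.520; wc +0.470/-0.470 → slack +2.136/-1.836; half-tol=0.470, Σhalf²=0.797066
  +F: nom +2.600 → Σnom=-40.920; wc +0.140/-0.140 → slack +2.276/-1.976; half-tol=0.140, Σhalf²=0.816666
  +G: nom +19.680 → Σnom=-21.240; wc +0.080/-0.485 → slack +2.356/-2.461; half-tol=0.282, Σhalf²=0.896472
  -H: nom -41.100 → Σnom=-62.340; wc +0.270/-0.270 → slack +2.626/-2.731; half-tol=0.270, Σhalf²=0.969372
  -I: nom -32.000 → Σnom=-94.340; wc +0.410/-0.150 → slack +3.036/-2.881; half-tol=0.280, Σhalf²=1.047772
  +J: nom +50.000 → Σnom=-44.340; wc +0.410/-0.410 → slack +3.446/-3.291; half-tol=0.410, Σhalf²=1.215872
Nominal = -44.340. Worst-case = [-44.340 - 3.291, -44.340 + 3.446] = [-47.631, -40.894]. RSS = √1.215872 = 1.103.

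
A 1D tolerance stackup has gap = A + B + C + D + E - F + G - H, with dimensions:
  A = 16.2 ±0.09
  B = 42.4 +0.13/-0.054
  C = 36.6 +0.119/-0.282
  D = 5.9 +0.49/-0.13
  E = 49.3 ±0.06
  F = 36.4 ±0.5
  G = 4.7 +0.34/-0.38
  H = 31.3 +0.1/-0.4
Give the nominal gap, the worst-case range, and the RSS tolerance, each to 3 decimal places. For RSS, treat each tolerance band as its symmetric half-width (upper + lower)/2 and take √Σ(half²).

Stack each dimension's contribution:
  +A: nom +16.200 → Σnom=16.200; wc +0.090/-0.090 → slack +0.090/-0.090; half-tol=0.090, Σhalf²=0.008100
  +B: nom +42.400 → Σnom=58.600; wc +0.130/-0.054 → slack +0.220/-0.144; half-tol=0.092, Σhalf²=0.016564
  +C: nom +36.600 → Σnom=95.200; wc +0.119/-0.282 → slack +0.339/-0.426; half-tol=0.200, Σhalf²=0.056764
  +D: nom +5.900 → Σnom=101.100; wc +0.490/-0.130 → slack +0.829/-0.556; half-tol=0.310, Σhalf²=0.152864
  +E: nom +49.300 → Σnom=150.400; wc +0.060/-0.060 → slack +0.889/-0.616; half-tol=0.060, Σhalf²=0.156464
  -F: nom -36.400 → Σnom=114.000; wc +0.500/-0.500 → slack +1.389/-1.116; half-tol=0.500, Σhalf²=0.406464
  +G: nom +4.700 → Σnom=118.700; wc +0.340/-0.380 → slack +1.729/-1.496; half-tol=0.360, Σhalf²=0.536064
  -H: nom -31.300 → Σnom=87.400; wc +0.400/-0.100 → slack +2.129/-1.596; half-tol=0.250, Σhalf²=0.598564
Nominal = 87.400. Worst-case = [87.400 - 1.596, 87.400 + 2.129] = [85.804, 89.529]. RSS = √0.598564 = 0.774.

nominal=87.400 wc=[85.804,89.529] rss=0.774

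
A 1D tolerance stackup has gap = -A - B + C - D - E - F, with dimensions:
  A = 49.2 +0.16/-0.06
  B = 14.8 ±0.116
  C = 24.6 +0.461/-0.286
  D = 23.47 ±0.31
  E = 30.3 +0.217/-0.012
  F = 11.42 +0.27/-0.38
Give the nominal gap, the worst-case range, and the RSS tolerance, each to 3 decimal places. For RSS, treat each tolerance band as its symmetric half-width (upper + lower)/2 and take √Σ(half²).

nominal=-104.590 wc=[-105.949,-103.251] rss=0.616

Stack each dimension's contribution:
  -A: nom -49.200 → Σnom=-49.200; wc +0.060/-0.160 → slack +0.060/-0.160; half-tol=0.110, Σhalf²=0.012100
  -B: nom -14.800 → Σnom=-64.000; wc +0.116/-0.116 → slack +0.176/-0.276; half-tol=0.116, Σhalf²=0.025556
  +C: nom +24.600 → Σnom=-39.400; wc +0.461/-0.286 → slack +0.637/-0.562; half-tol=0.373, Σhalf²=0.165058
  -D: nom -23.470 → Σnom=-62.870; wc +0.310/-0.310 → slack +0.947/-0.872; half-tol=0.310, Σhalf²=0.261158
  -E: nom -30.300 → Σnom=-93.170; wc +0.012/-0.217 → slack +0.959/-1.089; half-tol=0.115, Σhalf²=0.274268
  -F: nom -11.420 → Σnom=-104.590; wc +0.380/-0.270 → slack +1.339/-1.359; half-tol=0.325, Σhalf²=0.379893
Nominal = -104.590. Worst-case = [-104.590 - 1.359, -104.590 + 1.339] = [-105.949, -103.251]. RSS = √0.379893 = 0.616.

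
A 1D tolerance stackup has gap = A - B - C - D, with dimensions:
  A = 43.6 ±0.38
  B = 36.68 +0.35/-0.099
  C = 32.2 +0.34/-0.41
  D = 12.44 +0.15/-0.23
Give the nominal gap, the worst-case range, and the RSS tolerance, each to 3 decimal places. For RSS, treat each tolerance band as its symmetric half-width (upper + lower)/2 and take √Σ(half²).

nominal=-37.720 wc=[-38.940,-36.601] rss=0.610

Stack each dimension's contribution:
  +A: nom +43.600 → Σnom=43.600; wc +0.380/-0.380 → slack +0.380/-0.380; half-tol=0.380, Σhalf²=0.144400
  -B: nom -36.680 → Σnom=6.920; wc +0.099/-0.350 → slack +0.479/-0.730; half-tol=0.224, Σhalf²=0.194800
  -C: nom -32.200 → Σnom=-25.280; wc +0.410/-0.340 → slack +0.889/-1.070; half-tol=0.375, Σhalf²=0.335425
  -D: nom -12.440 → Σnom=-37.720; wc +0.230/-0.150 → slack +1.119/-1.220; half-tol=0.190, Σhalf²=0.371525
Nominal = -37.720. Worst-case = [-37.720 - 1.220, -37.720 + 1.119] = [-38.940, -36.601]. RSS = √0.371525 = 0.610.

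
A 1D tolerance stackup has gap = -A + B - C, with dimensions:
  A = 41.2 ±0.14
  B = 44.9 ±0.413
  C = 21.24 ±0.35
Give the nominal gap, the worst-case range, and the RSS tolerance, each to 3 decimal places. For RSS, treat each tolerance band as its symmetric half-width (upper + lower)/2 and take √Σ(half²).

Stack each dimension's contribution:
  -A: nom -41.200 → Σnom=-41.200; wc +0.140/-0.140 → slack +0.140/-0.140; half-tol=0.140, Σhalf²=0.019600
  +B: nom +44.900 → Σnom=3.700; wc +0.413/-0.413 → slack +0.553/-0.553; half-tol=0.413, Σhalf²=0.190169
  -C: nom -21.240 → Σnom=-17.540; wc +0.350/-0.350 → slack +0.903/-0.903; half-tol=0.350, Σhalf²=0.312669
Nominal = -17.540. Worst-case = [-17.540 - 0.903, -17.540 + 0.903] = [-18.443, -16.637]. RSS = √0.312669 = 0.559.

nominal=-17.540 wc=[-18.443,-16.637] rss=0.559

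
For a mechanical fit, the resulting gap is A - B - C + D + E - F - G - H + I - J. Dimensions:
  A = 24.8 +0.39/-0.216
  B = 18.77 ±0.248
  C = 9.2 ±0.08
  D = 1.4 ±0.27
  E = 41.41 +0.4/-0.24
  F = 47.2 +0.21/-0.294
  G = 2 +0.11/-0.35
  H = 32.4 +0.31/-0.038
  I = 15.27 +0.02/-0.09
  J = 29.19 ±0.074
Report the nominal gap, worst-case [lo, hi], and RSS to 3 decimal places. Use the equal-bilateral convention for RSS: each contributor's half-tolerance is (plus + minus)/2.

nominal=-55.880 wc=[-57.728,-53.716] rss=0.700

Stack each dimension's contribution:
  +A: nom +24.800 → Σnom=24.800; wc +0.390/-0.216 → slack +0.390/-0.216; half-tol=0.303, Σhalf²=0.091809
  -B: nom -18.770 → Σnom=6.030; wc +0.248/-0.248 → slack +0.638/-0.464; half-tol=0.248, Σhalf²=0.153313
  -C: nom -9.200 → Σnom=-3.170; wc +0.080/-0.080 → slack +0.718/-0.544; half-tol=0.080, Σhalf²=0.159713
  +D: nom +1.400 → Σnom=-1.770; wc +0.270/-0.270 → slack +0.988/-0.814; half-tol=0.270, Σhalf²=0.232613
  +E: nom +41.410 → Σnom=39.640; wc +0.400/-0.240 → slack +1.388/-1.054; half-tol=0.320, Σhalf²=0.335013
  -F: nom -47.200 → Σnom=-7.560; wc +0.294/-0.210 → slack +1.682/-1.264; half-tol=0.252, Σhalf²=0.398517
  -G: nom -2.000 → Σnom=-9.560; wc +0.350/-0.110 → slack +2.032/-1.374; half-tol=0.230, Σhalf²=0.451417
  -H: nom -32.400 → Σnom=-41.960; wc +0.038/-0.310 → slack +2.070/-1.684; half-tol=0.174, Σhalf²=0.481693
  +I: nom +15.270 → Σnom=-26.690; wc +0.020/-0.090 → slack +2.090/-1.774; half-tol=0.055, Σhalf²=0.484718
  -J: nom -29.190 → Σnom=-55.880; wc +0.074/-0.074 → slack +2.164/-1.848; half-tol=0.074, Σhalf²=0.490194
Nominal = -55.880. Worst-case = [-55.880 - 1.848, -55.880 + 2.164] = [-57.728, -53.716]. RSS = √0.490194 = 0.700.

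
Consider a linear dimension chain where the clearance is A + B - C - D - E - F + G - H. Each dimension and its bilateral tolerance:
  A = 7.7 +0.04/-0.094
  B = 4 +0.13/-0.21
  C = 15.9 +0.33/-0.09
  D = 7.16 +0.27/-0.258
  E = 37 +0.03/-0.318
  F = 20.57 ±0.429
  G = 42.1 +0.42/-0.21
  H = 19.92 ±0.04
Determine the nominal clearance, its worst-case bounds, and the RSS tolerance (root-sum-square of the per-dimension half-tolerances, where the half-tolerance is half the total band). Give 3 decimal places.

nominal=-46.750 wc=[-48.363,-45.025] rss=0.680

Stack each dimension's contribution:
  +A: nom +7.700 → Σnom=7.700; wc +0.040/-0.094 → slack +0.040/-0.094; half-tol=0.067, Σhalf²=0.004489
  +B: nom +4.000 → Σnom=11.700; wc +0.130/-0.210 → slack +0.170/-0.304; half-tol=0.170, Σhalf²=0.033389
  -C: nom -15.900 → Σnom=-4.200; wc +0.090/-0.330 → slack +0.260/-0.634; half-tol=0.210, Σhalf²=0.077489
  -D: nom -7.160 → Σnom=-11.360; wc +0.258/-0.270 → slack +0.518/-0.904; half-tol=0.264, Σhalf²=0.147185
  -E: nom -37.000 → Σnom=-48.360; wc +0.318/-0.030 → slack +0.836/-0.934; half-tol=0.174, Σhalf²=0.177461
  -F: nom -20.570 → Σnom=-68.930; wc +0.429/-0.429 → slack +1.265/-1.363; half-tol=0.429, Σhalf²=0.361502
  +G: nom +42.100 → Σnom=-26.830; wc +0.420/-0.210 → slack +1.685/-1.573; half-tol=0.315, Σhalf²=0.460727
  -H: nom -19.920 → Σnom=-46.750; wc +0.040/-0.040 → slack +1.725/-1.613; half-tol=0.040, Σhalf²=0.462327
Nominal = -46.750. Worst-case = [-46.750 - 1.613, -46.750 + 1.725] = [-48.363, -45.025]. RSS = √0.462327 = 0.680.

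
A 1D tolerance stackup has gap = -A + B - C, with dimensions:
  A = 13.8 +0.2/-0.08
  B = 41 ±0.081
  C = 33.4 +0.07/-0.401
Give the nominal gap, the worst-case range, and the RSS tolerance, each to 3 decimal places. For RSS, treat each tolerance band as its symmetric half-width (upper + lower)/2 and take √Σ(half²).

nominal=-6.200 wc=[-6.551,-5.638] rss=0.286

Stack each dimension's contribution:
  -A: nom -13.800 → Σnom=-13.800; wc +0.080/-0.200 → slack +0.080/-0.200; half-tol=0.140, Σhalf²=0.019600
  +B: nom +41.000 → Σnom=27.200; wc +0.081/-0.081 → slack +0.161/-0.281; half-tol=0.081, Σhalf²=0.026161
  -C: nom -33.400 → Σnom=-6.200; wc +0.401/-0.070 → slack +0.562/-0.351; half-tol=0.236, Σhalf²=0.081621
Nominal = -6.200. Worst-case = [-6.200 - 0.351, -6.200 + 0.562] = [-6.551, -5.638]. RSS = √0.081621 = 0.286.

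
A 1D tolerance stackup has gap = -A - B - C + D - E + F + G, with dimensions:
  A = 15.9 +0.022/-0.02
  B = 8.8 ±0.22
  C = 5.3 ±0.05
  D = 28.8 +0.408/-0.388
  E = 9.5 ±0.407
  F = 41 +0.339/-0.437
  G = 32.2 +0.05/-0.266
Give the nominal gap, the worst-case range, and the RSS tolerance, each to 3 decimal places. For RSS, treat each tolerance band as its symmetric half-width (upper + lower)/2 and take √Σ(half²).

nominal=62.500 wc=[60.710,63.994] rss=0.742

Stack each dimension's contribution:
  -A: nom -15.900 → Σnom=-15.900; wc +0.020/-0.022 → slack +0.020/-0.022; half-tol=0.021, Σhalf²=0.000441
  -B: nom -8.800 → Σnom=-24.700; wc +0.220/-0.220 → slack +0.240/-0.242; half-tol=0.220, Σhalf²=0.048841
  -C: nom -5.300 → Σnom=-30.000; wc +0.050/-0.050 → slack +0.290/-0.292; half-tol=0.050, Σhalf²=0.051341
  +D: nom +28.800 → Σnom=-1.200; wc +0.408/-0.388 → slack +0.698/-0.680; half-tol=0.398, Σhalf²=0.209745
  -E: nom -9.500 → Σnom=-10.700; wc +0.407/-0.407 → slack +1.105/-1.087; half-tol=0.407, Σhalf²=0.375394
  +F: nom +41.000 → Σnom=30.300; wc +0.339/-0.437 → slack +1.444/-1.524; half-tol=0.388, Σhalf²=0.525938
  +G: nom +32.200 → Σnom=62.500; wc +0.050/-0.266 → slack +1.494/-1.790; half-tol=0.158, Σhalf²=0.550902
Nominal = 62.500. Worst-case = [62.500 - 1.790, 62.500 + 1.494] = [60.710, 63.994]. RSS = √0.550902 = 0.742.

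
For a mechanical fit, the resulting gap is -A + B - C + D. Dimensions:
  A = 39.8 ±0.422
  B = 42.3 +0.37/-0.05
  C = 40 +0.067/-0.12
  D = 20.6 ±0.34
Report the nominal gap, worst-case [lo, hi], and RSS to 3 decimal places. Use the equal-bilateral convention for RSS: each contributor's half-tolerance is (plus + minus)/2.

nominal=-16.900 wc=[-17.779,-15.648] rss=0.589

Stack each dimension's contribution:
  -A: nom -39.800 → Σnom=-39.800; wc +0.422/-0.422 → slack +0.422/-0.422; half-tol=0.422, Σhalf²=0.178084
  +B: nom +42.300 → Σnom=2.500; wc +0.370/-0.050 → slack +0.792/-0.472; half-tol=0.210, Σhalf²=0.222184
  -C: nom -40.000 → Σnom=-37.500; wc +0.120/-0.067 → slack +0.912/-0.539; half-tol=0.093, Σhalf²=0.230926
  +D: nom +20.600 → Σnom=-16.900; wc +0.340/-0.340 → slack +1.252/-0.879; half-tol=0.340, Σhalf²=0.346526
Nominal = -16.900. Worst-case = [-16.900 - 0.879, -16.900 + 1.252] = [-17.779, -15.648]. RSS = √0.346526 = 0.589.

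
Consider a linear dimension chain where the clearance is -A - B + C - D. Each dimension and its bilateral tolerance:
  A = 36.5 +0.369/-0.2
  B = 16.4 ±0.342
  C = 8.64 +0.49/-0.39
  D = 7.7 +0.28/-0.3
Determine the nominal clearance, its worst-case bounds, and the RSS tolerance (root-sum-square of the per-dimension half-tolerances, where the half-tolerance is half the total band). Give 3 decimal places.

nominal=-51.960 wc=[-53.341,-50.628] rss=0.690

Stack each dimension's contribution:
  -A: nom -36.500 → Σnom=-36.500; wc +0.200/-0.369 → slack +0.200/-0.369; half-tol=0.284, Σhalf²=0.080940
  -B: nom -16.400 → Σnom=-52.900; wc +0.342/-0.342 → slack +0.542/-0.711; half-tol=0.342, Σhalf²=0.197904
  +C: nom +8.640 → Σnom=-44.260; wc +0.490/-0.390 → slack +1.032/-1.101; half-tol=0.440, Σhalf²=0.391504
  -D: nom -7.700 → Σnom=-51.960; wc +0.300/-0.280 → slack +1.332/-1.381; half-tol=0.290, Σhalf²=0.475604
Nominal = -51.960. Worst-case = [-51.960 - 1.381, -51.960 + 1.332] = [-53.341, -50.628]. RSS = √0.475604 = 0.690.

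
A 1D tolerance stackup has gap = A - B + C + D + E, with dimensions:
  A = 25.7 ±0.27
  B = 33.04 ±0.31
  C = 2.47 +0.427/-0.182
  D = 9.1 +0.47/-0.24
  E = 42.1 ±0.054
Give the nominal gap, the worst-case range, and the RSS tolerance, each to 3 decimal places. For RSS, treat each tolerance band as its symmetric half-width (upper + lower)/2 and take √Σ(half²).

nominal=46.330 wc=[45.274,47.861] rss=0.625

Stack each dimension's contribution:
  +A: nom +25.700 → Σnom=25.700; wc +0.270/-0.270 → slack +0.270/-0.270; half-tol=0.270, Σhalf²=0.072900
  -B: nom -33.040 → Σnom=-7.340; wc +0.310/-0.310 → slack +0.580/-0.580; half-tol=0.310, Σhalf²=0.169000
  +C: nom +2.470 → Σnom=-4.870; wc +0.427/-0.182 → slack +1.007/-0.762; half-tol=0.304, Σhalf²=0.261720
  +D: nom +9.100 → Σnom=4.230; wc +0.470/-0.240 → slack +1.477/-1.002; half-tol=0.355, Σhalf²=0.387745
  +E: nom +42.100 → Σnom=46.330; wc +0.054/-0.054 → slack +1.531/-1.056; half-tol=0.054, Σhalf²=0.390661
Nominal = 46.330. Worst-case = [46.330 - 1.056, 46.330 + 1.531] = [45.274, 47.861]. RSS = √0.390661 = 0.625.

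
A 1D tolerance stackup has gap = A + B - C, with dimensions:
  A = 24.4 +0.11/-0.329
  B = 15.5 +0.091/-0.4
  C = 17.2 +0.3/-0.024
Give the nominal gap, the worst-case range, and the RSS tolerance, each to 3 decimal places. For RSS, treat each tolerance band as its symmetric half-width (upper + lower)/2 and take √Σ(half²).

Stack each dimension's contribution:
  +A: nom +24.400 → Σnom=24.400; wc +0.110/-0.329 → slack +0.110/-0.329; half-tol=0.220, Σhalf²=0.048180
  +B: nom +15.500 → Σnom=39.900; wc +0.091/-0.400 → slack +0.201/-0.729; half-tol=0.245, Σhalf²=0.108451
  -C: nom -17.200 → Σnom=22.700; wc +0.024/-0.300 → slack +0.225/-1.029; half-tol=0.162, Σhalf²=0.134694
Nominal = 22.700. Worst-case = [22.700 - 1.029, 22.700 + 0.225] = [21.671, 22.925]. RSS = √0.134694 = 0.367.

nominal=22.700 wc=[21.671,22.925] rss=0.367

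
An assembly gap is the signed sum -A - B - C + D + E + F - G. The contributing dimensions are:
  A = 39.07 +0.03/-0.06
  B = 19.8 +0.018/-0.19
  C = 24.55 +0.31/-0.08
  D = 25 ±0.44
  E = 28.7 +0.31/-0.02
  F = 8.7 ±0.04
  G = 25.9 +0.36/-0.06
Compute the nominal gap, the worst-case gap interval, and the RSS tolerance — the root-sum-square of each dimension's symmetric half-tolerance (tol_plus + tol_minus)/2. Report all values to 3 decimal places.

Stack each dimension's contribution:
  -A: nom -39.070 → Σnom=-39.070; wc +0.060/-0.030 → slack +0.060/-0.030; half-tol=0.045, Σhalf²=0.002025
  -B: nom -19.800 → Σnom=-58.870; wc +0.190/-0.018 → slack +0.250/-0.048; half-tol=0.104, Σhalf²=0.012841
  -C: nom -24.550 → Σnom=-83.420; wc +0.080/-0.310 → slack +0.330/-0.358; half-tol=0.195, Σhalf²=0.050866
  +D: nom +25.000 → Σnom=-58.420; wc +0.440/-0.440 → slack +0.770/-0.798; half-tol=0.440, Σhalf²=0.244466
  +E: nom +28.700 → Σnom=-29.720; wc +0.310/-0.020 → slack +1.080/-0.818; half-tol=0.165, Σhalf²=0.271691
  +F: nom +8.700 → Σnom=-21.020; wc +0.040/-0.040 → slack +1.120/-0.858; half-tol=0.040, Σhalf²=0.273291
  -G: nom -25.900 → Σnom=-46.920; wc +0.060/-0.360 → slack +1.180/-1.218; half-tol=0.210, Σhalf²=0.317391
Nominal = -46.920. Worst-case = [-46.920 - 1.218, -46.920 + 1.180] = [-48.138, -45.740]. RSS = √0.317391 = 0.563.

nominal=-46.920 wc=[-48.138,-45.740] rss=0.563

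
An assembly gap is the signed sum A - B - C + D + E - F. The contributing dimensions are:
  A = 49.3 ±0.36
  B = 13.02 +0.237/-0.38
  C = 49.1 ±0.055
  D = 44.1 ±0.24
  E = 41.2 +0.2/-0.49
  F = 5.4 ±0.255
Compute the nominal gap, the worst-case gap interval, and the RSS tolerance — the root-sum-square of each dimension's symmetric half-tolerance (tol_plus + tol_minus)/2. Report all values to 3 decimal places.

Stack each dimension's contribution:
  +A: nom +49.300 → Σnom=49.300; wc +0.360/-0.360 → slack +0.360/-0.360; half-tol=0.360, Σhalf²=0.129600
  -B: nom -13.020 → Σnom=36.280; wc +0.380/-0.237 → slack +0.740/-0.597; half-tol=0.308, Σhalf²=0.224772
  -C: nom -49.100 → Σnom=-12.820; wc +0.055/-0.055 → slack +0.795/-0.652; half-tol=0.055, Σhalf²=0.227797
  +D: nom +44.100 → Σnom=31.280; wc +0.240/-0.240 → slack +1.035/-0.892; half-tol=0.240, Σhalf²=0.285397
  +E: nom +41.200 → Σnom=72.480; wc +0.200/-0.490 → slack +1.235/-1.382; half-tol=0.345, Σhalf²=0.404422
  -F: nom -5.400 → Σnom=67.080; wc +0.255/-0.255 → slack +1.490/-1.637; half-tol=0.255, Σhalf²=0.469447
Nominal = 67.080. Worst-case = [67.080 - 1.637, 67.080 + 1.490] = [65.443, 68.570]. RSS = √0.469447 = 0.685.

nominal=67.080 wc=[65.443,68.570] rss=0.685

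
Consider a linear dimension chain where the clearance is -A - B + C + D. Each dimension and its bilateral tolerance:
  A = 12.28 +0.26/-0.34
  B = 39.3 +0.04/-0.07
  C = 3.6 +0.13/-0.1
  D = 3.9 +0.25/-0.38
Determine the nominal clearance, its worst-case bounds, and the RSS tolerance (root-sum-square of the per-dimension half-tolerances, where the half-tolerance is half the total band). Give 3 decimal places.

Stack each dimension's contribution:
  -A: nom -12.280 → Σnom=-12.280; wc +0.340/-0.260 → slack +0.340/-0.260; half-tol=0.300, Σhalf²=0.090000
  -B: nom -39.300 → Σnom=-51.580; wc +0.070/-0.040 → slack +0.410/-0.300; half-tol=0.055, Σhalf²=0.093025
  +C: nom +3.600 → Σnom=-47.980; wc +0.130/-0.100 → slack +0.540/-0.400; half-tol=0.115, Σhalf²=0.106250
  +D: nom +3.900 → Σnom=-44.080; wc +0.250/-0.380 → slack +0.790/-0.780; half-tol=0.315, Σhalf²=0.205475
Nominal = -44.080. Worst-case = [-44.080 - 0.780, -44.080 + 0.790] = [-44.860, -43.290]. RSS = √0.205475 = 0.453.

nominal=-44.080 wc=[-44.860,-43.290] rss=0.453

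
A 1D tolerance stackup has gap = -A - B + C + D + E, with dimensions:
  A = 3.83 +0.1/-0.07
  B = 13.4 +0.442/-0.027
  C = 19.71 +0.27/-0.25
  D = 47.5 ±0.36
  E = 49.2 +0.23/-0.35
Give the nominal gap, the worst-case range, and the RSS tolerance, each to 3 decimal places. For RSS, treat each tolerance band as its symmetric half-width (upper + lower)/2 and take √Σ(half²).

Stack each dimension's contribution:
  -A: nom -3.830 → Σnom=-3.830; wc +0.070/-0.100 → slack +0.070/-0.100; half-tol=0.085, Σhalf²=0.007225
  -B: nom -13.400 → Σnom=-17.230; wc +0.027/-0.442 → slack +0.097/-0.542; half-tol=0.235, Σhalf²=0.062215
  +C: nom +19.710 → Σnom=2.480; wc +0.270/-0.250 → slack +0.367/-0.792; half-tol=0.260, Σhalf²=0.129815
  +D: nom +47.500 → Σnom=49.980; wc +0.360/-0.360 → slack +0.727/-1.152; half-tol=0.360, Σhalf²=0.259415
  +E: nom +49.200 → Σnom=99.180; wc +0.230/-0.350 → slack +0.957/-1.502; half-tol=0.290, Σhalf²=0.343515
Nominal = 99.180. Worst-case = [99.180 - 1.502, 99.180 + 0.957] = [97.678, 100.137]. RSS = √0.343515 = 0.586.

nominal=99.180 wc=[97.678,100.137] rss=0.586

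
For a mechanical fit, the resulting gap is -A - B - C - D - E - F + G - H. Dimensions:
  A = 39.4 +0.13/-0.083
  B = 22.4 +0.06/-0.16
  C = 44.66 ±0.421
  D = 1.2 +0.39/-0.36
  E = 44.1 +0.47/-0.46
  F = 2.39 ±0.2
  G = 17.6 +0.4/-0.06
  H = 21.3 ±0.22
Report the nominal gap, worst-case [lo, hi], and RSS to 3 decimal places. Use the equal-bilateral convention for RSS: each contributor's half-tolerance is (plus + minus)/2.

Stack each dimension's contribution:
  -A: nom -39.400 → Σnom=-39.400; wc +0.083/-0.130 → slack +0.083/-0.130; half-tol=0.107, Σhalf²=0.011342
  -B: nom -22.400 → Σnom=-61.800; wc +0.160/-0.060 → slack +0.243/-0.190; half-tol=0.110, Σhalf²=0.023442
  -C: nom -44.660 → Σnom=-106.460; wc +0.421/-0.421 → slack +0.664/-0.611; half-tol=0.421, Σhalf²=0.200683
  -D: nom -1.200 → Σnom=-107.660; wc +0.360/-0.390 → slack +1.024/-1.001; half-tol=0.375, Σhalf²=0.341308
  -E: nom -44.100 → Σnom=-151.760; wc +0.460/-0.470 → slack +1.484/-1.471; half-tol=0.465, Σhalf²=0.557533
  -F: nom -2.390 → Σnom=-154.150; wc +0.200/-0.200 → slack +1.684/-1.671; half-tol=0.200, Σhalf²=0.597533
  +G: nom +17.600 → Σnom=-136.550; wc +0.400/-0.060 → slack +2.084/-1.731; half-tol=0.230, Σhalf²=0.650433
  -H: nom -21.300 → Σnom=-157.850; wc +0.220/-0.220 → slack +2.304/-1.951; half-tol=0.220, Σhalf²=0.698833
Nominal = -157.850. Worst-case = [-157.850 - 1.951, -157.850 + 2.304] = [-159.801, -155.546]. RSS = √0.698833 = 0.836.

nominal=-157.850 wc=[-159.801,-155.546] rss=0.836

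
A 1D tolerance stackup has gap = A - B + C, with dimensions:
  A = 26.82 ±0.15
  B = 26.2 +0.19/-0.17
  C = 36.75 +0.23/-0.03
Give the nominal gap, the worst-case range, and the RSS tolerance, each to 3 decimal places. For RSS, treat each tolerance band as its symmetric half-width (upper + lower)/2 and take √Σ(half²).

nominal=37.370 wc=[37.000,37.920] rss=0.268

Stack each dimension's contribution:
  +A: nom +26.820 → Σnom=26.820; wc +0.150/-0.150 → slack +0.150/-0.150; half-tol=0.150, Σhalf²=0.022500
  -B: nom -26.200 → Σnom=0.620; wc +0.170/-0.190 → slack +0.320/-0.340; half-tol=0.180, Σhalf²=0.054900
  +C: nom +36.750 → Σnom=37.370; wc +0.230/-0.030 → slack +0.550/-0.370; half-tol=0.130, Σhalf²=0.071800
Nominal = 37.370. Worst-case = [37.370 - 0.370, 37.370 + 0.550] = [37.000, 37.920]. RSS = √0.071800 = 0.268.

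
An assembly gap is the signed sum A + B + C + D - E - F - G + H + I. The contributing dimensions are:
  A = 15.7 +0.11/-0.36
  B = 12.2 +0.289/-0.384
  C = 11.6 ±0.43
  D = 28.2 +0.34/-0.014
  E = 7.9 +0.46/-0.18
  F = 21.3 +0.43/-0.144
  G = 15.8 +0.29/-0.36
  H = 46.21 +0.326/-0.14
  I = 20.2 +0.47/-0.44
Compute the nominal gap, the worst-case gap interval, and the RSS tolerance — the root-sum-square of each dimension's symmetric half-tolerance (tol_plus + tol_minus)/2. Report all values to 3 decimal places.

nominal=89.110 wc=[86.162,91.759] rss=0.968

Stack each dimension's contribution:
  +A: nom +15.700 → Σnom=15.700; wc +0.110/-0.360 → slack +0.110/-0.360; half-tol=0.235, Σhalf²=0.055225
  +B: nom +12.200 → Σnom=27.900; wc +0.289/-0.384 → slack +0.399/-0.744; half-tol=0.337, Σhalf²=0.168457
  +C: nom +11.600 → Σnom=39.500; wc +0.430/-0.430 → slack +0.829/-1.174; half-tol=0.430, Σhalf²=0.353357
  +D: nom +28.200 → Σnom=67.700; wc +0.340/-0.014 → slack +1.169/-1.188; half-tol=0.177, Σhalf²=0.384686
  -E: nom -7.900 → Σnom=59.800; wc +0.180/-0.460 → slack +1.349/-1.648; half-tol=0.320, Σhalf²=0.487086
  -F: nom -21.300 → Σnom=38.500; wc +0.144/-0.430 → slack +1.493/-2.078; half-tol=0.287, Σhalf²=0.569455
  -G: nom -15.800 → Σnom=22.700; wc +0.360/-0.290 → slack +1.853/-2.368; half-tol=0.325, Σhalf²=0.675080
  +H: nom +46.210 → Σnom=68.910; wc +0.326/-0.140 → slack +2.179/-2.508; half-tol=0.233, Σhalf²=0.729369
  +I: nom +20.200 → Σnom=89.110; wc +0.470/-0.440 → slack +2.649/-2.948; half-tol=0.455, Σhalf²=0.936394
Nominal = 89.110. Worst-case = [89.110 - 2.948, 89.110 + 2.649] = [86.162, 91.759]. RSS = √0.936394 = 0.968.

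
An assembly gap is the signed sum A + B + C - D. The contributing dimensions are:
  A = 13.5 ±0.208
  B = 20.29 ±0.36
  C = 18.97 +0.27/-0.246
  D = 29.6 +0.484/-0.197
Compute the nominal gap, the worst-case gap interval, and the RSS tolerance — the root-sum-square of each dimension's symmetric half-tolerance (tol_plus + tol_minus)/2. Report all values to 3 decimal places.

nominal=23.160 wc=[21.862,24.195] rss=0.596

Stack each dimension's contribution:
  +A: nom +13.500 → Σnom=13.500; wc +0.208/-0.208 → slack +0.208/-0.208; half-tol=0.208, Σhalf²=0.043264
  +B: nom +20.290 → Σnom=33.790; wc +0.360/-0.360 → slack +0.568/-0.568; half-tol=0.360, Σhalf²=0.172864
  +C: nom +18.970 → Σnom=52.760; wc +0.270/-0.246 → slack +0.838/-0.814; half-tol=0.258, Σhalf²=0.239428
  -D: nom -29.600 → Σnom=23.160; wc +0.197/-0.484 → slack +1.035/-1.298; half-tol=0.341, Σhalf²=0.355368
Nominal = 23.160. Worst-case = [23.160 - 1.298, 23.160 + 1.035] = [21.862, 24.195]. RSS = √0.355368 = 0.596.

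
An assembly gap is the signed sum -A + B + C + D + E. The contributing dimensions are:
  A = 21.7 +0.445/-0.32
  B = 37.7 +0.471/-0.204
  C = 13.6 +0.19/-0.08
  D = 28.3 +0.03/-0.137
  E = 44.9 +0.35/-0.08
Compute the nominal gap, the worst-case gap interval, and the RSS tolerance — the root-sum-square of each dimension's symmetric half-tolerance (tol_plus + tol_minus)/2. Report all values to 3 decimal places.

nominal=102.800 wc=[101.854,104.161] rss=0.576

Stack each dimension's contribution:
  -A: nom -21.700 → Σnom=-21.700; wc +0.320/-0.445 → slack +0.320/-0.445; half-tol=0.383, Σhalf²=0.146306
  +B: nom +37.700 → Σnom=16.000; wc +0.471/-0.204 → slack +0.791/-0.649; half-tol=0.337, Σhalf²=0.260212
  +C: nom +13.600 → Σnom=29.600; wc +0.190/-0.080 → slack +0.981/-0.729; half-tol=0.135, Σhalf²=0.278437
  +D: nom +28.300 → Σnom=57.900; wc +0.030/-0.137 → slack +1.011/-0.866; half-tol=0.084, Σhalf²=0.285410
  +E: nom +44.900 → Σnom=102.800; wc +0.350/-0.080 → slack +1.361/-0.946; half-tol=0.215, Σhalf²=0.331635
Nominal = 102.800. Worst-case = [102.800 - 0.946, 102.800 + 1.361] = [101.854, 104.161]. RSS = √0.331635 = 0.576.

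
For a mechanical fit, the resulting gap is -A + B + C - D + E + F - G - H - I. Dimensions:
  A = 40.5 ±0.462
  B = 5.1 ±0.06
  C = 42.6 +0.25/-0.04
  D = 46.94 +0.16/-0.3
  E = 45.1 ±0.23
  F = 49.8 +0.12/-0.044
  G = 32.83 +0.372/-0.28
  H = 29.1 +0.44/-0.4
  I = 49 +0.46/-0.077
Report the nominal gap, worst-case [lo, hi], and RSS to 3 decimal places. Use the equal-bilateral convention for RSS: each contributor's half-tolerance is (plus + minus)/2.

nominal=-55.770 wc=[-58.038,-53.591] rss=0.840

Stack each dimension's contribution:
  -A: nom -40.500 → Σnom=-40.500; wc +0.462/-0.462 → slack +0.462/-0.462; half-tol=0.462, Σhalf²=0.213444
  +B: nom +5.100 → Σnom=-35.400; wc +0.060/-0.060 → slack +0.522/-0.522; half-tol=0.060, Σhalf²=0.217044
  +C: nom +42.600 → Σnom=7.200; wc +0.250/-0.040 → slack +0.772/-0.562; half-tol=0.145, Σhalf²=0.238069
  -D: nom -46.940 → Σnom=-39.740; wc +0.300/-0.160 → slack +1.072/-0.722; half-tol=0.230, Σhalf²=0.290969
  +E: nom +45.100 → Σnom=5.360; wc +0.230/-0.230 → slack +1.302/-0.952; half-tol=0.230, Σhalf²=0.343869
  +F: nom +49.800 → Σnom=55.160; wc +0.120/-0.044 → slack +1.422/-0.996; half-tol=0.082, Σhalf²=0.350593
  -G: nom -32.830 → Σnom=22.330; wc +0.280/-0.372 → slack +1.702/-1.368; half-tol=0.326, Σhalf²=0.456869
  -H: nom -29.100 → Σnom=-6.770; wc +0.400/-0.440 → slack +2.102/-1.808; half-tol=0.420, Σhalf²=0.633269
  -I: nom -49.000 → Σnom=-55.770; wc +0.077/-0.460 → slack +2.179/-2.268; half-tol=0.269, Σhalf²=0.705361
Nominal = -55.770. Worst-case = [-55.770 - 2.268, -55.770 + 2.179] = [-58.038, -53.591]. RSS = √0.705361 = 0.840.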